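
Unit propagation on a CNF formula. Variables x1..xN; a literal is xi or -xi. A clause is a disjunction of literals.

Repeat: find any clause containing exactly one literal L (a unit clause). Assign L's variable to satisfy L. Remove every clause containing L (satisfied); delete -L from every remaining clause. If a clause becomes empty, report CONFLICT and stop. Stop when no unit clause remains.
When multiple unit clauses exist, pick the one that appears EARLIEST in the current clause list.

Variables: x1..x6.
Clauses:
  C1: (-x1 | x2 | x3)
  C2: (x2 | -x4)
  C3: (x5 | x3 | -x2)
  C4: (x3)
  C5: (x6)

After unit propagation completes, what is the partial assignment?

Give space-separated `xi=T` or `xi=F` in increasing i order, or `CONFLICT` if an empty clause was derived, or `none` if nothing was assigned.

unit clause [3] forces x3=T; simplify:
  satisfied 3 clause(s); 2 remain; assigned so far: [3]
unit clause [6] forces x6=T; simplify:
  satisfied 1 clause(s); 1 remain; assigned so far: [3, 6]

Answer: x3=T x6=T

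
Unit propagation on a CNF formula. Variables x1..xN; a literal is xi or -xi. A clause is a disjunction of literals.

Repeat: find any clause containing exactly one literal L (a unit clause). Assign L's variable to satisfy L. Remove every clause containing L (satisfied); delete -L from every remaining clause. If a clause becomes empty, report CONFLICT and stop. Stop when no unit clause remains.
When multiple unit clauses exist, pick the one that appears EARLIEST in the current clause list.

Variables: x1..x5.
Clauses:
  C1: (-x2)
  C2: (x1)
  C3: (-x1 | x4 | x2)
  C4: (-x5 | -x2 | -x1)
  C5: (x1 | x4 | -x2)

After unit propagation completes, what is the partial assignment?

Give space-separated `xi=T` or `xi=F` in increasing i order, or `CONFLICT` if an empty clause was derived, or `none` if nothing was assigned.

Answer: x1=T x2=F x4=T

Derivation:
unit clause [-2] forces x2=F; simplify:
  drop 2 from [-1, 4, 2] -> [-1, 4]
  satisfied 3 clause(s); 2 remain; assigned so far: [2]
unit clause [1] forces x1=T; simplify:
  drop -1 from [-1, 4] -> [4]
  satisfied 1 clause(s); 1 remain; assigned so far: [1, 2]
unit clause [4] forces x4=T; simplify:
  satisfied 1 clause(s); 0 remain; assigned so far: [1, 2, 4]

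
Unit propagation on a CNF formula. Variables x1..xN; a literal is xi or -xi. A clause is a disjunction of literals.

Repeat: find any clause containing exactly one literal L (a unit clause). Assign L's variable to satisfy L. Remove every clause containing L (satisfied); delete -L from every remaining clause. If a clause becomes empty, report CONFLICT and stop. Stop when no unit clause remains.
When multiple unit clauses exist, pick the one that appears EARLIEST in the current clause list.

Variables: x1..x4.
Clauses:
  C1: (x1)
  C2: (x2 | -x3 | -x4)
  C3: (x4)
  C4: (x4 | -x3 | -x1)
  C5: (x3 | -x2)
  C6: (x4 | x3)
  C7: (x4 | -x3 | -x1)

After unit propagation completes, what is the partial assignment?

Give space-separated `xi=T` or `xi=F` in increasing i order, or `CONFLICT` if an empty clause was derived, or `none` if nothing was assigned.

Answer: x1=T x4=T

Derivation:
unit clause [1] forces x1=T; simplify:
  drop -1 from [4, -3, -1] -> [4, -3]
  drop -1 from [4, -3, -1] -> [4, -3]
  satisfied 1 clause(s); 6 remain; assigned so far: [1]
unit clause [4] forces x4=T; simplify:
  drop -4 from [2, -3, -4] -> [2, -3]
  satisfied 4 clause(s); 2 remain; assigned so far: [1, 4]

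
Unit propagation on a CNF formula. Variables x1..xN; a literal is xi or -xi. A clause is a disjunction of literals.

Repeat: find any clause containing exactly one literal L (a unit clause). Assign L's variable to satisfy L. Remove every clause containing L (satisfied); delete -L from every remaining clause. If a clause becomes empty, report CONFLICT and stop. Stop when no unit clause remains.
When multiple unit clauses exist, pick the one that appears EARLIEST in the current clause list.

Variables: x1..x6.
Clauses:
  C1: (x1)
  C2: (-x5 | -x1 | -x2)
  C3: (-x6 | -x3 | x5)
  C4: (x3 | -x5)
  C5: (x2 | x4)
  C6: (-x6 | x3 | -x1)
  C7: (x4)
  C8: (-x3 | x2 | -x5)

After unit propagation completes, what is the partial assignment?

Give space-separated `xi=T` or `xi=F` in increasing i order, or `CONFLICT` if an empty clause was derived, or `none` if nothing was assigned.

unit clause [1] forces x1=T; simplify:
  drop -1 from [-5, -1, -2] -> [-5, -2]
  drop -1 from [-6, 3, -1] -> [-6, 3]
  satisfied 1 clause(s); 7 remain; assigned so far: [1]
unit clause [4] forces x4=T; simplify:
  satisfied 2 clause(s); 5 remain; assigned so far: [1, 4]

Answer: x1=T x4=T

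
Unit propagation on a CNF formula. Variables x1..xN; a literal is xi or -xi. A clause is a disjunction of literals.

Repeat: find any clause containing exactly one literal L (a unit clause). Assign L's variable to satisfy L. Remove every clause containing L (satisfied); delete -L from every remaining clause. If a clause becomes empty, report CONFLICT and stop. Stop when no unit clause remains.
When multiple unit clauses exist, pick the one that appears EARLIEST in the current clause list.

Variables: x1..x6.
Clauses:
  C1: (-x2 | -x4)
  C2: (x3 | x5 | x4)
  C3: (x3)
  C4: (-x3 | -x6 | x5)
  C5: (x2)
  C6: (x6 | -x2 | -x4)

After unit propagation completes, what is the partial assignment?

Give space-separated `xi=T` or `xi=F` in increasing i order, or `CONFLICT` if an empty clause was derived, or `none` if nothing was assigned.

unit clause [3] forces x3=T; simplify:
  drop -3 from [-3, -6, 5] -> [-6, 5]
  satisfied 2 clause(s); 4 remain; assigned so far: [3]
unit clause [2] forces x2=T; simplify:
  drop -2 from [-2, -4] -> [-4]
  drop -2 from [6, -2, -4] -> [6, -4]
  satisfied 1 clause(s); 3 remain; assigned so far: [2, 3]
unit clause [-4] forces x4=F; simplify:
  satisfied 2 clause(s); 1 remain; assigned so far: [2, 3, 4]

Answer: x2=T x3=T x4=F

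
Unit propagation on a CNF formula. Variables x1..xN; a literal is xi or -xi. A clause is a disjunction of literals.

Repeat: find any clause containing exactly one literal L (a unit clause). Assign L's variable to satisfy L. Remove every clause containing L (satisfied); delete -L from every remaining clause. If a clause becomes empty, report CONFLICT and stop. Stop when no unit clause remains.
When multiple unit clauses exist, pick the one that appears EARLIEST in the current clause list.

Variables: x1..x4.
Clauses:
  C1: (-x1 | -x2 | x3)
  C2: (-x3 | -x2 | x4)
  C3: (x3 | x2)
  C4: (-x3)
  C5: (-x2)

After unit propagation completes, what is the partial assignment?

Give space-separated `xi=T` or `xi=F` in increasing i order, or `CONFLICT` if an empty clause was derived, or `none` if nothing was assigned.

unit clause [-3] forces x3=F; simplify:
  drop 3 from [-1, -2, 3] -> [-1, -2]
  drop 3 from [3, 2] -> [2]
  satisfied 2 clause(s); 3 remain; assigned so far: [3]
unit clause [2] forces x2=T; simplify:
  drop -2 from [-1, -2] -> [-1]
  drop -2 from [-2] -> [] (empty!)
  satisfied 1 clause(s); 2 remain; assigned so far: [2, 3]
CONFLICT (empty clause)

Answer: CONFLICT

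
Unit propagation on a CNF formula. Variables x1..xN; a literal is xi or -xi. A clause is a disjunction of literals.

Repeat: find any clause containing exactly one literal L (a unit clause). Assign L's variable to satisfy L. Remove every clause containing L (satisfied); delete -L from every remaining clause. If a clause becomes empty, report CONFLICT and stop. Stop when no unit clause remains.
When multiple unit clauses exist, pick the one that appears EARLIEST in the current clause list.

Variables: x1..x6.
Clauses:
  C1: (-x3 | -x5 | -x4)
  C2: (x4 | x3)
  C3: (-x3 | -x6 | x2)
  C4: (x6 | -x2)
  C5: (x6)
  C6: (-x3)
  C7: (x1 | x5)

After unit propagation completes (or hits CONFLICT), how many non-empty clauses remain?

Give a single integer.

Answer: 1

Derivation:
unit clause [6] forces x6=T; simplify:
  drop -6 from [-3, -6, 2] -> [-3, 2]
  satisfied 2 clause(s); 5 remain; assigned so far: [6]
unit clause [-3] forces x3=F; simplify:
  drop 3 from [4, 3] -> [4]
  satisfied 3 clause(s); 2 remain; assigned so far: [3, 6]
unit clause [4] forces x4=T; simplify:
  satisfied 1 clause(s); 1 remain; assigned so far: [3, 4, 6]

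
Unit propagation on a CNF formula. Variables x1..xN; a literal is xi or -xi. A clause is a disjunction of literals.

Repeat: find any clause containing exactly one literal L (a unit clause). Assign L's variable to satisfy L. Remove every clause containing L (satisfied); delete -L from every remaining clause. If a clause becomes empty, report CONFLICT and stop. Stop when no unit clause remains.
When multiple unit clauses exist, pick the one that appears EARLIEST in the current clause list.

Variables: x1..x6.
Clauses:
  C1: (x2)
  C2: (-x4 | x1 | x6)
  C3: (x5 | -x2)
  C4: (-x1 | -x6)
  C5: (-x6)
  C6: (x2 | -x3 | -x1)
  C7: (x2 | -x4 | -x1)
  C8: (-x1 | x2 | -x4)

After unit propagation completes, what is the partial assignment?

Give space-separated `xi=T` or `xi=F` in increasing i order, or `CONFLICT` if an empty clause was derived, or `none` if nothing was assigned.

unit clause [2] forces x2=T; simplify:
  drop -2 from [5, -2] -> [5]
  satisfied 4 clause(s); 4 remain; assigned so far: [2]
unit clause [5] forces x5=T; simplify:
  satisfied 1 clause(s); 3 remain; assigned so far: [2, 5]
unit clause [-6] forces x6=F; simplify:
  drop 6 from [-4, 1, 6] -> [-4, 1]
  satisfied 2 clause(s); 1 remain; assigned so far: [2, 5, 6]

Answer: x2=T x5=T x6=F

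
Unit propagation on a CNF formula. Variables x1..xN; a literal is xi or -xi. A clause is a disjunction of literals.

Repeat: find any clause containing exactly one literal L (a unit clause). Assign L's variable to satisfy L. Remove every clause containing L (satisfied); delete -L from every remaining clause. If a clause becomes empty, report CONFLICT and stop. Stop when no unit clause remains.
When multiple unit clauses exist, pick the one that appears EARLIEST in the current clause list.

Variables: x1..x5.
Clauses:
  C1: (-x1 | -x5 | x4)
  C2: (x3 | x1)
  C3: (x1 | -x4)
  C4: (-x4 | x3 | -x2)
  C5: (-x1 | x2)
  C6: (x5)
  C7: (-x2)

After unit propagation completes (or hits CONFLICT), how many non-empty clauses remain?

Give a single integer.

Answer: 0

Derivation:
unit clause [5] forces x5=T; simplify:
  drop -5 from [-1, -5, 4] -> [-1, 4]
  satisfied 1 clause(s); 6 remain; assigned so far: [5]
unit clause [-2] forces x2=F; simplify:
  drop 2 from [-1, 2] -> [-1]
  satisfied 2 clause(s); 4 remain; assigned so far: [2, 5]
unit clause [-1] forces x1=F; simplify:
  drop 1 from [3, 1] -> [3]
  drop 1 from [1, -4] -> [-4]
  satisfied 2 clause(s); 2 remain; assigned so far: [1, 2, 5]
unit clause [3] forces x3=T; simplify:
  satisfied 1 clause(s); 1 remain; assigned so far: [1, 2, 3, 5]
unit clause [-4] forces x4=F; simplify:
  satisfied 1 clause(s); 0 remain; assigned so far: [1, 2, 3, 4, 5]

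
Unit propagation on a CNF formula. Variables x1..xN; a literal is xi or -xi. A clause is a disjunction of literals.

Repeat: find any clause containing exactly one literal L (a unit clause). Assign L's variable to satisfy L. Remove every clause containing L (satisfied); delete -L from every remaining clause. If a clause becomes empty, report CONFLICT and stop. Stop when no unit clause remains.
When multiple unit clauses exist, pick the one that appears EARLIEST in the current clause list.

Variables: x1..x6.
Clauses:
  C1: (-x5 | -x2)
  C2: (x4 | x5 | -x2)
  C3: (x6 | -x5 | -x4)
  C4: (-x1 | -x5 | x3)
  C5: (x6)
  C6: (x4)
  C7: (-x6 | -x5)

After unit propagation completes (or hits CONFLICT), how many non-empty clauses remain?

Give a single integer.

Answer: 0

Derivation:
unit clause [6] forces x6=T; simplify:
  drop -6 from [-6, -5] -> [-5]
  satisfied 2 clause(s); 5 remain; assigned so far: [6]
unit clause [4] forces x4=T; simplify:
  satisfied 2 clause(s); 3 remain; assigned so far: [4, 6]
unit clause [-5] forces x5=F; simplify:
  satisfied 3 clause(s); 0 remain; assigned so far: [4, 5, 6]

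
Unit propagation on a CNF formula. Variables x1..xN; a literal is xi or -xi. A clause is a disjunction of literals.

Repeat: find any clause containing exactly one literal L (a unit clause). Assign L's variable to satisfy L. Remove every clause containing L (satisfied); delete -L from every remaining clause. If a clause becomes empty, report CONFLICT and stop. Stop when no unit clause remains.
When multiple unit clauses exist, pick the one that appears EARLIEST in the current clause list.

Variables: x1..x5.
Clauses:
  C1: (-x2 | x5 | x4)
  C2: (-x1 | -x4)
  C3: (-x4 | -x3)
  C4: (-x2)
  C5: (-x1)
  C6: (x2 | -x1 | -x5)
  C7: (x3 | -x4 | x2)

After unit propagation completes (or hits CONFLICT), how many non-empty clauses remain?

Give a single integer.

unit clause [-2] forces x2=F; simplify:
  drop 2 from [2, -1, -5] -> [-1, -5]
  drop 2 from [3, -4, 2] -> [3, -4]
  satisfied 2 clause(s); 5 remain; assigned so far: [2]
unit clause [-1] forces x1=F; simplify:
  satisfied 3 clause(s); 2 remain; assigned so far: [1, 2]

Answer: 2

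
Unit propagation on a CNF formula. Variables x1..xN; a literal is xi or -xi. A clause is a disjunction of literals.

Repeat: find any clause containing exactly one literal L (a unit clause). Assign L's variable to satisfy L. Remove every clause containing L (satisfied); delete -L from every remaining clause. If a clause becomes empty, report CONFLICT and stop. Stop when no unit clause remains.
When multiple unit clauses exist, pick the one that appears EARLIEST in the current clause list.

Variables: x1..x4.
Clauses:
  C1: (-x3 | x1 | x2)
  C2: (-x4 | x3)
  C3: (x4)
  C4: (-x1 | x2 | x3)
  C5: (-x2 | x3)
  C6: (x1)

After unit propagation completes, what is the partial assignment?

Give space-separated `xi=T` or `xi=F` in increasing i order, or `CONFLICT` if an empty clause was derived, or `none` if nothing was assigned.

unit clause [4] forces x4=T; simplify:
  drop -4 from [-4, 3] -> [3]
  satisfied 1 clause(s); 5 remain; assigned so far: [4]
unit clause [3] forces x3=T; simplify:
  drop -3 from [-3, 1, 2] -> [1, 2]
  satisfied 3 clause(s); 2 remain; assigned so far: [3, 4]
unit clause [1] forces x1=T; simplify:
  satisfied 2 clause(s); 0 remain; assigned so far: [1, 3, 4]

Answer: x1=T x3=T x4=T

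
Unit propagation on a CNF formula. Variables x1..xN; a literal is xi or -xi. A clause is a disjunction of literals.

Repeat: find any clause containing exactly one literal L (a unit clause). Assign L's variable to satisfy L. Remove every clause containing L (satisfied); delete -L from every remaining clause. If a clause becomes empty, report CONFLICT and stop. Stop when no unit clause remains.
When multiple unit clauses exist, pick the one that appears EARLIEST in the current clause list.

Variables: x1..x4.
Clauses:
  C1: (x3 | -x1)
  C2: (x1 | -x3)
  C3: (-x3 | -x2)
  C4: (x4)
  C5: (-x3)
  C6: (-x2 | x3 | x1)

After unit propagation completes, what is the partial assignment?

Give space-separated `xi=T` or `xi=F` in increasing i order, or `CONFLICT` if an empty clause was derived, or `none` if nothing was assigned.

Answer: x1=F x2=F x3=F x4=T

Derivation:
unit clause [4] forces x4=T; simplify:
  satisfied 1 clause(s); 5 remain; assigned so far: [4]
unit clause [-3] forces x3=F; simplify:
  drop 3 from [3, -1] -> [-1]
  drop 3 from [-2, 3, 1] -> [-2, 1]
  satisfied 3 clause(s); 2 remain; assigned so far: [3, 4]
unit clause [-1] forces x1=F; simplify:
  drop 1 from [-2, 1] -> [-2]
  satisfied 1 clause(s); 1 remain; assigned so far: [1, 3, 4]
unit clause [-2] forces x2=F; simplify:
  satisfied 1 clause(s); 0 remain; assigned so far: [1, 2, 3, 4]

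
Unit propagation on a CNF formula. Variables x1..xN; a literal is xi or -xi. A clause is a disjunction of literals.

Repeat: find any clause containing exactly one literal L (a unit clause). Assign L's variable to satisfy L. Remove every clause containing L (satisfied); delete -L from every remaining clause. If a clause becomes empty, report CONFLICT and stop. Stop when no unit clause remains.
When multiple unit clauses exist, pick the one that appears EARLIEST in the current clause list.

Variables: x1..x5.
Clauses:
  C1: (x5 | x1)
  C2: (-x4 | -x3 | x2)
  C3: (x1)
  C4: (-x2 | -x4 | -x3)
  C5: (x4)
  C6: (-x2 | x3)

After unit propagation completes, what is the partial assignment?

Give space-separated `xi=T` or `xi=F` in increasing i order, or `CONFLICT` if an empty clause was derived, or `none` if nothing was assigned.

unit clause [1] forces x1=T; simplify:
  satisfied 2 clause(s); 4 remain; assigned so far: [1]
unit clause [4] forces x4=T; simplify:
  drop -4 from [-4, -3, 2] -> [-3, 2]
  drop -4 from [-2, -4, -3] -> [-2, -3]
  satisfied 1 clause(s); 3 remain; assigned so far: [1, 4]

Answer: x1=T x4=T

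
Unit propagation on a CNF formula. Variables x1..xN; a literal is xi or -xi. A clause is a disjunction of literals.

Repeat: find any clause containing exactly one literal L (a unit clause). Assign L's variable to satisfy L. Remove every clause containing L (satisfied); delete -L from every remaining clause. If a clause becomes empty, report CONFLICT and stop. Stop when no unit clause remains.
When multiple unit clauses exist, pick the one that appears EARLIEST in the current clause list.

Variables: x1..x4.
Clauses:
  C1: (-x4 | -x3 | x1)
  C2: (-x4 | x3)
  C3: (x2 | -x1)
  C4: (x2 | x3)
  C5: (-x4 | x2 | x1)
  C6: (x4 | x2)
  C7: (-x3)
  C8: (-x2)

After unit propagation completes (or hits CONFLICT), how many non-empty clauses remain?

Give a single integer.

Answer: 0

Derivation:
unit clause [-3] forces x3=F; simplify:
  drop 3 from [-4, 3] -> [-4]
  drop 3 from [2, 3] -> [2]
  satisfied 2 clause(s); 6 remain; assigned so far: [3]
unit clause [-4] forces x4=F; simplify:
  drop 4 from [4, 2] -> [2]
  satisfied 2 clause(s); 4 remain; assigned so far: [3, 4]
unit clause [2] forces x2=T; simplify:
  drop -2 from [-2] -> [] (empty!)
  satisfied 3 clause(s); 1 remain; assigned so far: [2, 3, 4]
CONFLICT (empty clause)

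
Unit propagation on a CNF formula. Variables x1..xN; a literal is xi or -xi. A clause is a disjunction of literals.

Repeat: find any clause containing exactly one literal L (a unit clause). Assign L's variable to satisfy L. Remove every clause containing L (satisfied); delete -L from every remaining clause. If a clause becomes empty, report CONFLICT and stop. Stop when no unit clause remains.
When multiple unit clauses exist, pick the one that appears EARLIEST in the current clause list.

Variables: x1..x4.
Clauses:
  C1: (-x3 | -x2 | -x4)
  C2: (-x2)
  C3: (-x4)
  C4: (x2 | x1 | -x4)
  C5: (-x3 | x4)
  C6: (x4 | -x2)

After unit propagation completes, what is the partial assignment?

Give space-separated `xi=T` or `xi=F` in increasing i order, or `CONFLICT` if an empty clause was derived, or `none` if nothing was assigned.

unit clause [-2] forces x2=F; simplify:
  drop 2 from [2, 1, -4] -> [1, -4]
  satisfied 3 clause(s); 3 remain; assigned so far: [2]
unit clause [-4] forces x4=F; simplify:
  drop 4 from [-3, 4] -> [-3]
  satisfied 2 clause(s); 1 remain; assigned so far: [2, 4]
unit clause [-3] forces x3=F; simplify:
  satisfied 1 clause(s); 0 remain; assigned so far: [2, 3, 4]

Answer: x2=F x3=F x4=F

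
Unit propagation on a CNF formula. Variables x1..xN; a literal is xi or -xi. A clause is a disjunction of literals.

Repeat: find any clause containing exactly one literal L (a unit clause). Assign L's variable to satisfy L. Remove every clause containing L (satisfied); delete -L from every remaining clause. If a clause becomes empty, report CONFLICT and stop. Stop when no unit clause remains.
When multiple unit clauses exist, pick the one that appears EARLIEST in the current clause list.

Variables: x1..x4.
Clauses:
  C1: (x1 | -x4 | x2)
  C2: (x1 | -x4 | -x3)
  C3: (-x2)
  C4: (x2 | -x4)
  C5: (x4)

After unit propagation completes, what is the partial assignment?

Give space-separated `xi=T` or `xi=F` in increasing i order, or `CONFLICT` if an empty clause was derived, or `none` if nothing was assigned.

Answer: CONFLICT

Derivation:
unit clause [-2] forces x2=F; simplify:
  drop 2 from [1, -4, 2] -> [1, -4]
  drop 2 from [2, -4] -> [-4]
  satisfied 1 clause(s); 4 remain; assigned so far: [2]
unit clause [-4] forces x4=F; simplify:
  drop 4 from [4] -> [] (empty!)
  satisfied 3 clause(s); 1 remain; assigned so far: [2, 4]
CONFLICT (empty clause)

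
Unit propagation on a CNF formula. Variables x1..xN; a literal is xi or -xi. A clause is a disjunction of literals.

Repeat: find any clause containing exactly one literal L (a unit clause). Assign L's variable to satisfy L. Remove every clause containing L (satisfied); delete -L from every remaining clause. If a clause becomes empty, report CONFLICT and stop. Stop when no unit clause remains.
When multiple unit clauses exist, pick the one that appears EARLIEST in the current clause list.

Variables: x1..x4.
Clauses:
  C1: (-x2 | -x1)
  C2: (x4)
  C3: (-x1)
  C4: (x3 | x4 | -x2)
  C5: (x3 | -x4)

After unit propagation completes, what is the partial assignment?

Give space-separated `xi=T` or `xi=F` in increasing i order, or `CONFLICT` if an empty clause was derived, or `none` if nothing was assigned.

unit clause [4] forces x4=T; simplify:
  drop -4 from [3, -4] -> [3]
  satisfied 2 clause(s); 3 remain; assigned so far: [4]
unit clause [-1] forces x1=F; simplify:
  satisfied 2 clause(s); 1 remain; assigned so far: [1, 4]
unit clause [3] forces x3=T; simplify:
  satisfied 1 clause(s); 0 remain; assigned so far: [1, 3, 4]

Answer: x1=F x3=T x4=T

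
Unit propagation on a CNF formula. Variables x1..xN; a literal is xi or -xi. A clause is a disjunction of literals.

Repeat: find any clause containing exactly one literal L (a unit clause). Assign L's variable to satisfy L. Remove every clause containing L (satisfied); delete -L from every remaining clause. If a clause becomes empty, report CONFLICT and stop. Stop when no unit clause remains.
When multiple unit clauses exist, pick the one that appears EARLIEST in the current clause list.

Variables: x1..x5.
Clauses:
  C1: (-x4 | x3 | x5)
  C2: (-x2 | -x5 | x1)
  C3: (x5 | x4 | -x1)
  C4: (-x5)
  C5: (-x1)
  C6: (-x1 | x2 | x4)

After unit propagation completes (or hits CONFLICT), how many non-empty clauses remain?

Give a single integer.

Answer: 1

Derivation:
unit clause [-5] forces x5=F; simplify:
  drop 5 from [-4, 3, 5] -> [-4, 3]
  drop 5 from [5, 4, -1] -> [4, -1]
  satisfied 2 clause(s); 4 remain; assigned so far: [5]
unit clause [-1] forces x1=F; simplify:
  satisfied 3 clause(s); 1 remain; assigned so far: [1, 5]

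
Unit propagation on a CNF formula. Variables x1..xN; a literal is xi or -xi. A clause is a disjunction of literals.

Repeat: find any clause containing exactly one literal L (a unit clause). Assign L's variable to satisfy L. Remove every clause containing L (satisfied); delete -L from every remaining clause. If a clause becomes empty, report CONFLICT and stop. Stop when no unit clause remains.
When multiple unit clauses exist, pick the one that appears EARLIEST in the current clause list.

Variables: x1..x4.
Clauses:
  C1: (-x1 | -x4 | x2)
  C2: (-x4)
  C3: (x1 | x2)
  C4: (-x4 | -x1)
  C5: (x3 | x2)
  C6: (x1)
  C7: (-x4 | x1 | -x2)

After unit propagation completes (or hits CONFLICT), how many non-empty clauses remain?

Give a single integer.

unit clause [-4] forces x4=F; simplify:
  satisfied 4 clause(s); 3 remain; assigned so far: [4]
unit clause [1] forces x1=T; simplify:
  satisfied 2 clause(s); 1 remain; assigned so far: [1, 4]

Answer: 1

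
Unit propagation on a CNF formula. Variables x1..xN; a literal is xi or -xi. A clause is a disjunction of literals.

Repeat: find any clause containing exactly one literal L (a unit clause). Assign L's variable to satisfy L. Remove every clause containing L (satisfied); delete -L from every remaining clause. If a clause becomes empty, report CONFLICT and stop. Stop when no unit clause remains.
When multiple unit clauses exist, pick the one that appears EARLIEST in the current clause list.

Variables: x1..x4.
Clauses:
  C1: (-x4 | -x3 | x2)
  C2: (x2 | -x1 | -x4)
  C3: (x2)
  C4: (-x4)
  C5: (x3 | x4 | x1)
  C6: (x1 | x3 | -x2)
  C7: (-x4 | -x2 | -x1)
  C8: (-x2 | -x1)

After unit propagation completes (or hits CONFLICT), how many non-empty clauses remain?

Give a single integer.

Answer: 0

Derivation:
unit clause [2] forces x2=T; simplify:
  drop -2 from [1, 3, -2] -> [1, 3]
  drop -2 from [-4, -2, -1] -> [-4, -1]
  drop -2 from [-2, -1] -> [-1]
  satisfied 3 clause(s); 5 remain; assigned so far: [2]
unit clause [-4] forces x4=F; simplify:
  drop 4 from [3, 4, 1] -> [3, 1]
  satisfied 2 clause(s); 3 remain; assigned so far: [2, 4]
unit clause [-1] forces x1=F; simplify:
  drop 1 from [3, 1] -> [3]
  drop 1 from [1, 3] -> [3]
  satisfied 1 clause(s); 2 remain; assigned so far: [1, 2, 4]
unit clause [3] forces x3=T; simplify:
  satisfied 2 clause(s); 0 remain; assigned so far: [1, 2, 3, 4]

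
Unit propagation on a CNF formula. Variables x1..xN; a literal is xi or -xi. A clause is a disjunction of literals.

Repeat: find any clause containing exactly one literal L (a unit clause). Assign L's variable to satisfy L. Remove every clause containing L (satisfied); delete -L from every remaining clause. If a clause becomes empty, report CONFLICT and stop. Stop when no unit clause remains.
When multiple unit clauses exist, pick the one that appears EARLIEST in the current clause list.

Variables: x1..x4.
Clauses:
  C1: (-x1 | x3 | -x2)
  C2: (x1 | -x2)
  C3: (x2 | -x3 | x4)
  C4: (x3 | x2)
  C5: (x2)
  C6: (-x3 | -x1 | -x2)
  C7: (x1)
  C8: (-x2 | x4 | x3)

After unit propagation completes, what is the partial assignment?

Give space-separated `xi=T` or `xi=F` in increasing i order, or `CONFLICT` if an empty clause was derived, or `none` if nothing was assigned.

unit clause [2] forces x2=T; simplify:
  drop -2 from [-1, 3, -2] -> [-1, 3]
  drop -2 from [1, -2] -> [1]
  drop -2 from [-3, -1, -2] -> [-3, -1]
  drop -2 from [-2, 4, 3] -> [4, 3]
  satisfied 3 clause(s); 5 remain; assigned so far: [2]
unit clause [1] forces x1=T; simplify:
  drop -1 from [-1, 3] -> [3]
  drop -1 from [-3, -1] -> [-3]
  satisfied 2 clause(s); 3 remain; assigned so far: [1, 2]
unit clause [3] forces x3=T; simplify:
  drop -3 from [-3] -> [] (empty!)
  satisfied 2 clause(s); 1 remain; assigned so far: [1, 2, 3]
CONFLICT (empty clause)

Answer: CONFLICT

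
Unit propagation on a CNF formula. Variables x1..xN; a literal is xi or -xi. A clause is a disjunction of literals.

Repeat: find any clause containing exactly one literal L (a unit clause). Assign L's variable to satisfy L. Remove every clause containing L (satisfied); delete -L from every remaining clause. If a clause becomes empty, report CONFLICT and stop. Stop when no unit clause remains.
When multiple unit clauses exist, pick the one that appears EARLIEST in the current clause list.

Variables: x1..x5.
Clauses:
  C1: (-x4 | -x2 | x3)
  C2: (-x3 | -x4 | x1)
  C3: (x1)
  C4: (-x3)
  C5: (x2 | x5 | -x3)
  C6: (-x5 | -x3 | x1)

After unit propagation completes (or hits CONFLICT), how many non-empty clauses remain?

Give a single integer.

Answer: 1

Derivation:
unit clause [1] forces x1=T; simplify:
  satisfied 3 clause(s); 3 remain; assigned so far: [1]
unit clause [-3] forces x3=F; simplify:
  drop 3 from [-4, -2, 3] -> [-4, -2]
  satisfied 2 clause(s); 1 remain; assigned so far: [1, 3]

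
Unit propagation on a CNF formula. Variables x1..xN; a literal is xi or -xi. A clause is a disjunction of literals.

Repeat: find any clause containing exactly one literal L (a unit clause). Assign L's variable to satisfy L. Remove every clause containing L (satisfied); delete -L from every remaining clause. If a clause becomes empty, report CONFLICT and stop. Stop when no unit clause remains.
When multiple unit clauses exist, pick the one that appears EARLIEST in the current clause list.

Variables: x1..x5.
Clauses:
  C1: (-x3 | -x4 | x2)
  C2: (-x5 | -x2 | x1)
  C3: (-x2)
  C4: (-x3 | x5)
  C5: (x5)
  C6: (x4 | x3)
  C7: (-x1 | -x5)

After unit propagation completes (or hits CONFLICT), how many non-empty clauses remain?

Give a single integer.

unit clause [-2] forces x2=F; simplify:
  drop 2 from [-3, -4, 2] -> [-3, -4]
  satisfied 2 clause(s); 5 remain; assigned so far: [2]
unit clause [5] forces x5=T; simplify:
  drop -5 from [-1, -5] -> [-1]
  satisfied 2 clause(s); 3 remain; assigned so far: [2, 5]
unit clause [-1] forces x1=F; simplify:
  satisfied 1 clause(s); 2 remain; assigned so far: [1, 2, 5]

Answer: 2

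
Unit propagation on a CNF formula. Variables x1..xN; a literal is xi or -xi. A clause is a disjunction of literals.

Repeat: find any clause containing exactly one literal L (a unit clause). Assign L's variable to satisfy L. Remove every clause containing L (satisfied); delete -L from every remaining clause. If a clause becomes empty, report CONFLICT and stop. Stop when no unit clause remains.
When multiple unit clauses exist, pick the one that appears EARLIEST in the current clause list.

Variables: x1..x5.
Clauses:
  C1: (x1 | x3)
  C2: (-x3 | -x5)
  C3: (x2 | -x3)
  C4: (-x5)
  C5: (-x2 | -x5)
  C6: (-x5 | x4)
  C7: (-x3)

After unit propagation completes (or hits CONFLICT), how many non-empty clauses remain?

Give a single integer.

unit clause [-5] forces x5=F; simplify:
  satisfied 4 clause(s); 3 remain; assigned so far: [5]
unit clause [-3] forces x3=F; simplify:
  drop 3 from [1, 3] -> [1]
  satisfied 2 clause(s); 1 remain; assigned so far: [3, 5]
unit clause [1] forces x1=T; simplify:
  satisfied 1 clause(s); 0 remain; assigned so far: [1, 3, 5]

Answer: 0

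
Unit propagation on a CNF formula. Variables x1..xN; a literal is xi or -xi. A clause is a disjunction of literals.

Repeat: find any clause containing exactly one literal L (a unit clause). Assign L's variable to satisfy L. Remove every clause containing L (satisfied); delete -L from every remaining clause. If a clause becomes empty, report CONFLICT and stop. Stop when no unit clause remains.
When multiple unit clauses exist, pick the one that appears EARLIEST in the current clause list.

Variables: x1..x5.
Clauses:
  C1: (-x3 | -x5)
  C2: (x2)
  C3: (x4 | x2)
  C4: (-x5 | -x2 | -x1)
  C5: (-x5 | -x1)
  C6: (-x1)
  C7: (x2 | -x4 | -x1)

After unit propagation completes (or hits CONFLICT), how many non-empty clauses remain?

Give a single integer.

Answer: 1

Derivation:
unit clause [2] forces x2=T; simplify:
  drop -2 from [-5, -2, -1] -> [-5, -1]
  satisfied 3 clause(s); 4 remain; assigned so far: [2]
unit clause [-1] forces x1=F; simplify:
  satisfied 3 clause(s); 1 remain; assigned so far: [1, 2]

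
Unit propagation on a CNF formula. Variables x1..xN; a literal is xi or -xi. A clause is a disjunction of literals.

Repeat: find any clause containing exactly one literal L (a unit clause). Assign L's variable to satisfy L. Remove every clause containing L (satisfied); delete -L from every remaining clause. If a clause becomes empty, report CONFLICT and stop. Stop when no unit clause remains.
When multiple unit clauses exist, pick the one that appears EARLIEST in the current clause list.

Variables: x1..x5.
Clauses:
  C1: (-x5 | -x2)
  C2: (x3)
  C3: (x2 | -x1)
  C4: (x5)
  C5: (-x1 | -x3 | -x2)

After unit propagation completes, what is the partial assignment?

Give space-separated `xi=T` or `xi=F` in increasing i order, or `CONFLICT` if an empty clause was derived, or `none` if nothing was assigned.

unit clause [3] forces x3=T; simplify:
  drop -3 from [-1, -3, -2] -> [-1, -2]
  satisfied 1 clause(s); 4 remain; assigned so far: [3]
unit clause [5] forces x5=T; simplify:
  drop -5 from [-5, -2] -> [-2]
  satisfied 1 clause(s); 3 remain; assigned so far: [3, 5]
unit clause [-2] forces x2=F; simplify:
  drop 2 from [2, -1] -> [-1]
  satisfied 2 clause(s); 1 remain; assigned so far: [2, 3, 5]
unit clause [-1] forces x1=F; simplify:
  satisfied 1 clause(s); 0 remain; assigned so far: [1, 2, 3, 5]

Answer: x1=F x2=F x3=T x5=T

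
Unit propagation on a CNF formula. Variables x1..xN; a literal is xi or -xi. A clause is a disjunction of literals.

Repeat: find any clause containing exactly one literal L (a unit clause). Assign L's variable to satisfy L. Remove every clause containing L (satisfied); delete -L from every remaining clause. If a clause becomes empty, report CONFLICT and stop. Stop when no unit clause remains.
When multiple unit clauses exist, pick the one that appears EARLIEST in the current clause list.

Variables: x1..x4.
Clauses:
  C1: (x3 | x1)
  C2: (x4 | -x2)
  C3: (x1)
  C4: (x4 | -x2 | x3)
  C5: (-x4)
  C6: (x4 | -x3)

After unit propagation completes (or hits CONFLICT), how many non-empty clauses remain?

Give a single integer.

unit clause [1] forces x1=T; simplify:
  satisfied 2 clause(s); 4 remain; assigned so far: [1]
unit clause [-4] forces x4=F; simplify:
  drop 4 from [4, -2] -> [-2]
  drop 4 from [4, -2, 3] -> [-2, 3]
  drop 4 from [4, -3] -> [-3]
  satisfied 1 clause(s); 3 remain; assigned so far: [1, 4]
unit clause [-2] forces x2=F; simplify:
  satisfied 2 clause(s); 1 remain; assigned so far: [1, 2, 4]
unit clause [-3] forces x3=F; simplify:
  satisfied 1 clause(s); 0 remain; assigned so far: [1, 2, 3, 4]

Answer: 0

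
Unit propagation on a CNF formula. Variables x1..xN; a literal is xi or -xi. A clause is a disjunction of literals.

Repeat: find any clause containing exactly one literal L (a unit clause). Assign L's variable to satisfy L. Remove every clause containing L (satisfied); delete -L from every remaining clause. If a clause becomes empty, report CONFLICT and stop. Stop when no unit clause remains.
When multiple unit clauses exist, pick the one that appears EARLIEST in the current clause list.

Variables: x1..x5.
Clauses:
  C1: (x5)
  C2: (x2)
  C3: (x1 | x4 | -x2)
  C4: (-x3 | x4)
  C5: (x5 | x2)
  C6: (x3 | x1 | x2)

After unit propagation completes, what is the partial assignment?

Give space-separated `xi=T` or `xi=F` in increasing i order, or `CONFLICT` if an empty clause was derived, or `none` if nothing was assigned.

unit clause [5] forces x5=T; simplify:
  satisfied 2 clause(s); 4 remain; assigned so far: [5]
unit clause [2] forces x2=T; simplify:
  drop -2 from [1, 4, -2] -> [1, 4]
  satisfied 2 clause(s); 2 remain; assigned so far: [2, 5]

Answer: x2=T x5=T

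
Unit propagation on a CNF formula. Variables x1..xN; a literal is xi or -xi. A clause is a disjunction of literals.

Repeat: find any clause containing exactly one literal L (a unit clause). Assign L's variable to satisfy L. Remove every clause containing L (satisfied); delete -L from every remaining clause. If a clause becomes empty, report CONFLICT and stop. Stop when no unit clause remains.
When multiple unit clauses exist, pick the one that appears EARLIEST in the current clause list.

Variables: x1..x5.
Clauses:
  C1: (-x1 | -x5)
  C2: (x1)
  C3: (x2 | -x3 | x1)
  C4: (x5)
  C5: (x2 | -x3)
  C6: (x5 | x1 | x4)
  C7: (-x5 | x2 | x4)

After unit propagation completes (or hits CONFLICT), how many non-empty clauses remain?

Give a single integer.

Answer: 1

Derivation:
unit clause [1] forces x1=T; simplify:
  drop -1 from [-1, -5] -> [-5]
  satisfied 3 clause(s); 4 remain; assigned so far: [1]
unit clause [-5] forces x5=F; simplify:
  drop 5 from [5] -> [] (empty!)
  satisfied 2 clause(s); 2 remain; assigned so far: [1, 5]
CONFLICT (empty clause)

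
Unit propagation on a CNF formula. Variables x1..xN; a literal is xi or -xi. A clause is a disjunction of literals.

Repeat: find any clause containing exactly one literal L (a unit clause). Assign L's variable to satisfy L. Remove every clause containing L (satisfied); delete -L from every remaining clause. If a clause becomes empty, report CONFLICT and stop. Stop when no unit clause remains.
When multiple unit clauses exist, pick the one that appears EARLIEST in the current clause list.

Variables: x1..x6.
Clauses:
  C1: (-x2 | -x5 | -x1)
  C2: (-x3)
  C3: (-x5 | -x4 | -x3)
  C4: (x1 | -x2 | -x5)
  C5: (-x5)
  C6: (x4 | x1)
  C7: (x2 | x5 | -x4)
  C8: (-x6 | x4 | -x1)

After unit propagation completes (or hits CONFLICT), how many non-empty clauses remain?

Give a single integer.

unit clause [-3] forces x3=F; simplify:
  satisfied 2 clause(s); 6 remain; assigned so far: [3]
unit clause [-5] forces x5=F; simplify:
  drop 5 from [2, 5, -4] -> [2, -4]
  satisfied 3 clause(s); 3 remain; assigned so far: [3, 5]

Answer: 3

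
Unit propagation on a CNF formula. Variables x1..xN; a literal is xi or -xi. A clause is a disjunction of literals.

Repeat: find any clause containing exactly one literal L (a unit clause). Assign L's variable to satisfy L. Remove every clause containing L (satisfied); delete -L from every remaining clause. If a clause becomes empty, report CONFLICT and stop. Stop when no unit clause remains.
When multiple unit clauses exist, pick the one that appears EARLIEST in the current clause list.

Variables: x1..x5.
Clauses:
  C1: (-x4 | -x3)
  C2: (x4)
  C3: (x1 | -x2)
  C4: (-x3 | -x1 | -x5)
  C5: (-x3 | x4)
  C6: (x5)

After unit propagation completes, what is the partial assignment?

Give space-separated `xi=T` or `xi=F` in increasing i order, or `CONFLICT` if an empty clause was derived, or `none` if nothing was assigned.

Answer: x3=F x4=T x5=T

Derivation:
unit clause [4] forces x4=T; simplify:
  drop -4 from [-4, -3] -> [-3]
  satisfied 2 clause(s); 4 remain; assigned so far: [4]
unit clause [-3] forces x3=F; simplify:
  satisfied 2 clause(s); 2 remain; assigned so far: [3, 4]
unit clause [5] forces x5=T; simplify:
  satisfied 1 clause(s); 1 remain; assigned so far: [3, 4, 5]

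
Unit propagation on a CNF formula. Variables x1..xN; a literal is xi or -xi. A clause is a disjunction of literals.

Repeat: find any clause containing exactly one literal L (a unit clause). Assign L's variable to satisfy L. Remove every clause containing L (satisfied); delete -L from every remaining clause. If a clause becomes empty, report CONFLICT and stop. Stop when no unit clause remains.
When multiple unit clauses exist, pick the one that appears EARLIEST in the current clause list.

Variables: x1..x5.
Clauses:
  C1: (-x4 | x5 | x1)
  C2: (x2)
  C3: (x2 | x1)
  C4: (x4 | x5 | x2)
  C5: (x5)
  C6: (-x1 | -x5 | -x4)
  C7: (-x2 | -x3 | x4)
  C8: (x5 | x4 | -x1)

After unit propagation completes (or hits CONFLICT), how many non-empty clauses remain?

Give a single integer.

unit clause [2] forces x2=T; simplify:
  drop -2 from [-2, -3, 4] -> [-3, 4]
  satisfied 3 clause(s); 5 remain; assigned so far: [2]
unit clause [5] forces x5=T; simplify:
  drop -5 from [-1, -5, -4] -> [-1, -4]
  satisfied 3 clause(s); 2 remain; assigned so far: [2, 5]

Answer: 2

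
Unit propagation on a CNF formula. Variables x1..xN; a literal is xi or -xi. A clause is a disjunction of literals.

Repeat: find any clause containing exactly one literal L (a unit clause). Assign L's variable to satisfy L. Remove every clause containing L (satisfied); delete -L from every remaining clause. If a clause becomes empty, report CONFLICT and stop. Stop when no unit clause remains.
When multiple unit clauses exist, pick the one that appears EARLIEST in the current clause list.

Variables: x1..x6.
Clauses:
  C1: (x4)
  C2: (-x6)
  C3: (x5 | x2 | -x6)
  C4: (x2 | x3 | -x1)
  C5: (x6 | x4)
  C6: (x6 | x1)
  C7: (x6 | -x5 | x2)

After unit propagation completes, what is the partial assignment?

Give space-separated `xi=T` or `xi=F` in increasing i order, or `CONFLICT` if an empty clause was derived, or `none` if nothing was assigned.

unit clause [4] forces x4=T; simplify:
  satisfied 2 clause(s); 5 remain; assigned so far: [4]
unit clause [-6] forces x6=F; simplify:
  drop 6 from [6, 1] -> [1]
  drop 6 from [6, -5, 2] -> [-5, 2]
  satisfied 2 clause(s); 3 remain; assigned so far: [4, 6]
unit clause [1] forces x1=T; simplify:
  drop -1 from [2, 3, -1] -> [2, 3]
  satisfied 1 clause(s); 2 remain; assigned so far: [1, 4, 6]

Answer: x1=T x4=T x6=F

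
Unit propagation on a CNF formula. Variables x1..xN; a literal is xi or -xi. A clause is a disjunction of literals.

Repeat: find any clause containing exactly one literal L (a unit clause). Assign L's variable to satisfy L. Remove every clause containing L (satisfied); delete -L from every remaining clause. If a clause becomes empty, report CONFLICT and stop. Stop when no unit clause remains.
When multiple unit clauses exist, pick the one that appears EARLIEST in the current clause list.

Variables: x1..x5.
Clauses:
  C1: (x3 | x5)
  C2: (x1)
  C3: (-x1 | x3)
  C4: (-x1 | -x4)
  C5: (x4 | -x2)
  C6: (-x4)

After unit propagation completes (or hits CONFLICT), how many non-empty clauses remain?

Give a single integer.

Answer: 0

Derivation:
unit clause [1] forces x1=T; simplify:
  drop -1 from [-1, 3] -> [3]
  drop -1 from [-1, -4] -> [-4]
  satisfied 1 clause(s); 5 remain; assigned so far: [1]
unit clause [3] forces x3=T; simplify:
  satisfied 2 clause(s); 3 remain; assigned so far: [1, 3]
unit clause [-4] forces x4=F; simplify:
  drop 4 from [4, -2] -> [-2]
  satisfied 2 clause(s); 1 remain; assigned so far: [1, 3, 4]
unit clause [-2] forces x2=F; simplify:
  satisfied 1 clause(s); 0 remain; assigned so far: [1, 2, 3, 4]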